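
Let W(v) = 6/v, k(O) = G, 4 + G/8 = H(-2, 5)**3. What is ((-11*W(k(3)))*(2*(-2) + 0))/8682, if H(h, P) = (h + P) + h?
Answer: -11/8682 ≈ -0.0012670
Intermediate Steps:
H(h, P) = P + 2*h (H(h, P) = (P + h) + h = P + 2*h)
G = -24 (G = -32 + 8*(5 + 2*(-2))**3 = -32 + 8*(5 - 4)**3 = -32 + 8*1**3 = -32 + 8*1 = -32 + 8 = -24)
k(O) = -24
((-11*W(k(3)))*(2*(-2) + 0))/8682 = ((-66/(-24))*(2*(-2) + 0))/8682 = ((-66*(-1)/24)*(-4 + 0))*(1/8682) = (-11*(-1/4)*(-4))*(1/8682) = ((11/4)*(-4))*(1/8682) = -11*1/8682 = -11/8682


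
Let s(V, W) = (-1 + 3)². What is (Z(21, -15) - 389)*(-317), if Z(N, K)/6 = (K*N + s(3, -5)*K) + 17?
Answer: 804229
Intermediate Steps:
s(V, W) = 4 (s(V, W) = 2² = 4)
Z(N, K) = 102 + 24*K + 6*K*N (Z(N, K) = 6*((K*N + 4*K) + 17) = 6*((4*K + K*N) + 17) = 6*(17 + 4*K + K*N) = 102 + 24*K + 6*K*N)
(Z(21, -15) - 389)*(-317) = ((102 + 24*(-15) + 6*(-15)*21) - 389)*(-317) = ((102 - 360 - 1890) - 389)*(-317) = (-2148 - 389)*(-317) = -2537*(-317) = 804229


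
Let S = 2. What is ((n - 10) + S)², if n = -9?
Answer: 289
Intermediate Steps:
((n - 10) + S)² = ((-9 - 10) + 2)² = (-19 + 2)² = (-17)² = 289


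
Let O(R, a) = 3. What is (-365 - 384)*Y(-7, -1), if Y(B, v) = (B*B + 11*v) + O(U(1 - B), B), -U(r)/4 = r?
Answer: -30709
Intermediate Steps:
U(r) = -4*r
Y(B, v) = 3 + B**2 + 11*v (Y(B, v) = (B*B + 11*v) + 3 = (B**2 + 11*v) + 3 = 3 + B**2 + 11*v)
(-365 - 384)*Y(-7, -1) = (-365 - 384)*(3 + (-7)**2 + 11*(-1)) = -749*(3 + 49 - 11) = -749*41 = -30709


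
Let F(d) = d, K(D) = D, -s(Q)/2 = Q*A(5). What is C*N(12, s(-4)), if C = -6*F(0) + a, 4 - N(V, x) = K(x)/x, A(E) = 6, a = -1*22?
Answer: -66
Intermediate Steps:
a = -22
s(Q) = -12*Q (s(Q) = -2*Q*6 = -12*Q)
N(V, x) = 3 (N(V, x) = 4 - x/x = 4 - 1*1 = 4 - 1 = 3)
C = -22 (C = -6*0 - 22 = 0 - 22 = -22)
C*N(12, s(-4)) = -22*3 = -66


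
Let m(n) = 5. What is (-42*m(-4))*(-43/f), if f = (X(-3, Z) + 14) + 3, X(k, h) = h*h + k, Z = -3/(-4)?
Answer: 144480/233 ≈ 620.09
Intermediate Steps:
Z = ¾ (Z = -3*(-¼) = ¾ ≈ 0.75000)
X(k, h) = k + h² (X(k, h) = h² + k = k + h²)
f = 233/16 (f = ((-3 + (¾)²) + 14) + 3 = ((-3 + 9/16) + 14) + 3 = (-39/16 + 14) + 3 = 185/16 + 3 = 233/16 ≈ 14.563)
(-42*m(-4))*(-43/f) = (-42*5)*(-43/233/16) = -(-9030)*16/233 = -210*(-688/233) = 144480/233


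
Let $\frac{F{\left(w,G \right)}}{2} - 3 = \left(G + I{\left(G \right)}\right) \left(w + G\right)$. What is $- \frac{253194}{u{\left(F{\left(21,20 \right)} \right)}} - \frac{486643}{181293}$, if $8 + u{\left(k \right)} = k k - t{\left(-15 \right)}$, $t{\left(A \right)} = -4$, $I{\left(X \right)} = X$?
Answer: $- \frac{883428698683}{326260684176} \approx -2.7077$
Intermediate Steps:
$F{\left(w,G \right)} = 6 + 4 G \left(G + w\right)$ ($F{\left(w,G \right)} = 6 + 2 \left(G + G\right) \left(w + G\right) = 6 + 2 \cdot 2 G \left(G + w\right) = 6 + 4 G \left(G + w\right)$)
$u{\left(k \right)} = -4 + k^{2}$ ($u{\left(k \right)} = -8 + \left(k k - -4\right) = -8 + \left(k^{2} + 4\right) = -8 + \left(4 + k^{2}\right) = -4 + k^{2}$)
$- \frac{253194}{u{\left(F{\left(21,20 \right)} \right)}} - \frac{486643}{181293} = - \frac{253194}{-4 + \left(6 + 4 \cdot 20^{2} + 4 \cdot 20 \cdot 21\right)^{2}} - \frac{486643}{181293} = - \frac{253194}{-4 + \left(6 + 4 \cdot 400 + 1680\right)^{2}} - \frac{486643}{181293} = - \frac{253194}{-4 + \left(6 + 1600 + 1680\right)^{2}} - \frac{486643}{181293} = - \frac{253194}{-4 + 3286^{2}} - \frac{486643}{181293} = - \frac{253194}{-4 + 10797796} - \frac{486643}{181293} = - \frac{253194}{10797792} - \frac{486643}{181293} = \left(-253194\right) \frac{1}{10797792} - \frac{486643}{181293} = - \frac{42199}{1799632} - \frac{486643}{181293} = - \frac{883428698683}{326260684176}$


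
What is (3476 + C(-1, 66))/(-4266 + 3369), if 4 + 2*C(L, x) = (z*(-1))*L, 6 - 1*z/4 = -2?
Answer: -3490/897 ≈ -3.8907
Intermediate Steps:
z = 32 (z = 24 - 4*(-2) = 24 + 8 = 32)
C(L, x) = -2 - 16*L (C(L, x) = -2 + ((32*(-1))*L)/2 = -2 + (-32*L)/2 = -2 - 16*L)
(3476 + C(-1, 66))/(-4266 + 3369) = (3476 + (-2 - 16*(-1)))/(-4266 + 3369) = (3476 + (-2 + 16))/(-897) = (3476 + 14)*(-1/897) = 3490*(-1/897) = -3490/897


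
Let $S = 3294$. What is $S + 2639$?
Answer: $5933$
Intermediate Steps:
$S + 2639 = 3294 + 2639 = 5933$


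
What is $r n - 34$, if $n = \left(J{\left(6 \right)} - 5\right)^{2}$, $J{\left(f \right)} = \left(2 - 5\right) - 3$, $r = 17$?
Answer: $2023$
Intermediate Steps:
$J{\left(f \right)} = -6$ ($J{\left(f \right)} = -3 - 3 = -6$)
$n = 121$ ($n = \left(-6 - 5\right)^{2} = \left(-11\right)^{2} = 121$)
$r n - 34 = 17 \cdot 121 - 34 = 2057 - 34 = 2023$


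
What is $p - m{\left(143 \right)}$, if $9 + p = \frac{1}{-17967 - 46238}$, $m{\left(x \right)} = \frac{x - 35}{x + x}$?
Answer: $- \frac{86099048}{9181315} \approx -9.3776$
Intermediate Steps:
$m{\left(x \right)} = \frac{-35 + x}{2 x}$
$p = - \frac{577846}{64205}$ ($p = -9 + \frac{1}{-17967 - 46238} = -9 + \frac{1}{-64205} = -9 - \frac{1}{64205} = - \frac{577846}{64205} \approx -9.0$)
$p - m{\left(143 \right)} = - \frac{577846}{64205} - \frac{-35 + 143}{2 \cdot 143} = - \frac{577846}{64205} - \frac{1}{2} \cdot \frac{1}{143} \cdot 108 = - \frac{577846}{64205} - \frac{54}{143} = - \frac{86099048}{9181315}$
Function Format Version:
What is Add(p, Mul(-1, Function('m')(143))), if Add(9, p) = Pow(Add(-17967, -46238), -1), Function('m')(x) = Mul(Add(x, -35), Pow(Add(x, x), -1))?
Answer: Rational(-86099048, 9181315) ≈ -9.3776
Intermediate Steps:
Function('m')(x) = Mul(Rational(1, 2), Pow(x, -1), Add(-35, x)) (Function('m')(x) = Mul(Add(-35, x), Pow(Mul(2, x), -1)) = Mul(Add(-35, x), Mul(Rational(1, 2), Pow(x, -1))) = Mul(Rational(1, 2), Pow(x, -1), Add(-35, x)))
p = Rational(-577846, 64205) (p = Add(-9, Pow(Add(-17967, -46238), -1)) = Add(-9, Pow(-64205, -1)) = Add(-9, Rational(-1, 64205)) = Rational(-577846, 64205) ≈ -9.0000)
Add(p, Mul(-1, Function('m')(143))) = Add(Rational(-577846, 64205), Mul(-1, Mul(Rational(1, 2), Pow(143, -1), Add(-35, 143)))) = Add(Rational(-577846, 64205), Mul(-1, Mul(Rational(1, 2), Rational(1, 143), 108))) = Add(Rational(-577846, 64205), Mul(-1, Rational(54, 143))) = Add(Rational(-577846, 64205), Rational(-54, 143)) = Rational(-86099048, 9181315)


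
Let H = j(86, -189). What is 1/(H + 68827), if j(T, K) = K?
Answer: 1/68638 ≈ 1.4569e-5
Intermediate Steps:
H = -189
1/(H + 68827) = 1/(-189 + 68827) = 1/68638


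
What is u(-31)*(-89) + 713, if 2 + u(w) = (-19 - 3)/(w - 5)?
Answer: 15059/18 ≈ 836.61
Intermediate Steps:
u(w) = -2 - 22/(-5 + w) (u(w) = -2 + (-19 - 3)/(w - 5) = -2 - 22/(-5 + w))
u(-31)*(-89) + 713 = (2*(-6 - 1*(-31))/(-5 - 31))*(-89) + 713 = (2*(-6 + 31)/(-36))*(-89) + 713 = (2*(-1/36)*25)*(-89) + 713 = -25/18*(-89) + 713 = 2225/18 + 713 = 15059/18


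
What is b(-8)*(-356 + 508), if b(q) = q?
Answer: -1216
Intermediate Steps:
b(-8)*(-356 + 508) = -8*(-356 + 508) = -8*152 = -1216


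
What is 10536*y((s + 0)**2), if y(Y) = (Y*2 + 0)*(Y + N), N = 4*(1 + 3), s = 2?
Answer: 1685760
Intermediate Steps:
N = 16 (N = 4*4 = 16)
y(Y) = 2*Y*(16 + Y) (y(Y) = (Y*2 + 0)*(Y + 16) = (2*Y + 0)*(16 + Y) = (2*Y)*(16 + Y) = 2*Y*(16 + Y))
10536*y((s + 0)**2) = 10536*(2*(2 + 0)**2*(16 + (2 + 0)**2)) = 10536*(2*2**2*(16 + 2**2)) = 10536*(2*4*(16 + 4)) = 10536*(2*4*20) = 10536*160 = 1685760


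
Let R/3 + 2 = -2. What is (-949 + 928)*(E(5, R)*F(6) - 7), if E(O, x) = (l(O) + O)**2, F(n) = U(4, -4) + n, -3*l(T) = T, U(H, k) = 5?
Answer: -7259/3 ≈ -2419.7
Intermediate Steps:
R = -12 (R = -6 + 3*(-2) = -6 - 6 = -12)
l(T) = -T/3
F(n) = 5 + n
E(O, x) = 4*O**2/9 (E(O, x) = (-O/3 + O)**2 = (2*O/3)**2 = 4*O**2/9)
(-949 + 928)*(E(5, R)*F(6) - 7) = (-949 + 928)*(((4/9)*5**2)*(5 + 6) - 7) = -21*(((4/9)*25)*11 - 7) = -21*((100/9)*11 - 7) = -21*(1100/9 - 7) = -21*1037/9 = -7259/3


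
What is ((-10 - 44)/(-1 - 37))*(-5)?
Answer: -135/19 ≈ -7.1053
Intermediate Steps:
((-10 - 44)/(-1 - 37))*(-5) = -54/(-38)*(-5) = -54*(-1/38)*(-5) = (27/19)*(-5) = -135/19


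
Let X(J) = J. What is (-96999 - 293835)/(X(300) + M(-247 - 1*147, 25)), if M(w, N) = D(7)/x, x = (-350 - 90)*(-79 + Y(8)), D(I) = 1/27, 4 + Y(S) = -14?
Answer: -450381468240/345708001 ≈ -1302.8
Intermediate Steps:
Y(S) = -18 (Y(S) = -4 - 14 = -18)
D(I) = 1/27
x = 42680 (x = (-350 - 90)*(-79 - 18) = -440*(-97) = 42680)
M(w, N) = 1/1152360 (M(w, N) = (1/27)/42680 = (1/27)*(1/42680) = 1/1152360)
(-96999 - 293835)/(X(300) + M(-247 - 1*147, 25)) = (-96999 - 293835)/(300 + 1/1152360) = -390834/345708001/1152360 = -390834*1152360/345708001 = -450381468240/345708001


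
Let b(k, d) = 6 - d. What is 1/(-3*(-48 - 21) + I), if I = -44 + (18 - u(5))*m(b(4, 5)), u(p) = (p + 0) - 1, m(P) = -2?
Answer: 1/135 ≈ 0.0074074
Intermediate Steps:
u(p) = -1 + p (u(p) = p - 1 = -1 + p)
I = -72 (I = -44 + (18 - (-1 + 5))*(-2) = -44 + (18 - 1*4)*(-2) = -44 + (18 - 4)*(-2) = -44 + 14*(-2) = -44 - 28 = -72)
1/(-3*(-48 - 21) + I) = 1/(-3*(-48 - 21) - 72) = 1/(-3*(-69) - 72) = 1/(207 - 72) = 1/135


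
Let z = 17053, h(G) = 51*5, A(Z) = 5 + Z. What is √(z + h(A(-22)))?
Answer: 2*√4327 ≈ 131.56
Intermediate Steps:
h(G) = 255
√(z + h(A(-22))) = √(17053 + 255) = √17308 = 2*√4327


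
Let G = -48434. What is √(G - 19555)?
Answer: I*√67989 ≈ 260.75*I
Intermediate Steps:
√(G - 19555) = √(-48434 - 19555) = √(-67989) = I*√67989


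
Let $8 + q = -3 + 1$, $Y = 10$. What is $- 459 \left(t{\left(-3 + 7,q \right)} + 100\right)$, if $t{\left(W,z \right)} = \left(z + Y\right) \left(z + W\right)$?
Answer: $-45900$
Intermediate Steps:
$q = -10$ ($q = -8 + \left(-3 + 1\right) = -8 - 2 = -10$)
$t{\left(W,z \right)} = \left(10 + z\right) \left(W + z\right)$ ($t{\left(W,z \right)} = \left(z + 10\right) \left(z + W\right) = \left(10 + z\right) \left(W + z\right)$)
$- 459 \left(t{\left(-3 + 7,q \right)} + 100\right) = - 459 \left(\left(\left(-10\right)^{2} + 10 \left(-3 + 7\right) + 10 \left(-10\right) + \left(-3 + 7\right) \left(-10\right)\right) + 100\right) = - 459 \left(\left(100 + 10 \cdot 4 - 100 + 4 \left(-10\right)\right) + 100\right) = - 459 \left(\left(100 + 40 - 100 - 40\right) + 100\right) = - 459 \left(0 + 100\right) = \left(-459\right) 100 = -45900$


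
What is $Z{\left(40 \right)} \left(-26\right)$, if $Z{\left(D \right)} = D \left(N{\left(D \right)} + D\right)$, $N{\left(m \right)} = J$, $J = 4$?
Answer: $-45760$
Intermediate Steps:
$N{\left(m \right)} = 4$
$Z{\left(D \right)} = D \left(4 + D\right)$
$Z{\left(40 \right)} \left(-26\right) = 40 \left(4 + 40\right) \left(-26\right) = 40 \cdot 44 \left(-26\right) = 1760 \left(-26\right) = -45760$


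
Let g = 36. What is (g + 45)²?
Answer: 6561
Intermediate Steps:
(g + 45)² = (36 + 45)² = 81² = 6561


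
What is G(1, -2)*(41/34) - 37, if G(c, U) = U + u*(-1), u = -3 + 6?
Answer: -1463/34 ≈ -43.029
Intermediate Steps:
u = 3
G(c, U) = -3 + U (G(c, U) = U + 3*(-1) = U - 3 = -3 + U)
G(1, -2)*(41/34) - 37 = (-3 - 2)*(41/34) - 37 = -205/34 - 37 = -1463/34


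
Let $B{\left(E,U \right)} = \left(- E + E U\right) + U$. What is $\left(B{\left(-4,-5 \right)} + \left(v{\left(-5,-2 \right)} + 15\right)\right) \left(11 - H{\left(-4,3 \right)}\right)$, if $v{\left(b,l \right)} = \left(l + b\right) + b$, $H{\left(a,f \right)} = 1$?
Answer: $220$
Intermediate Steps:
$v{\left(b,l \right)} = l + 2 b$ ($v{\left(b,l \right)} = \left(b + l\right) + b = l + 2 b$)
$B{\left(E,U \right)} = U - E + E U$
$\left(B{\left(-4,-5 \right)} + \left(v{\left(-5,-2 \right)} + 15\right)\right) \left(11 - H{\left(-4,3 \right)}\right) = \left(\left(-5 - -4 - -20\right) + \left(\left(-2 + 2 \left(-5\right)\right) + 15\right)\right) \left(11 - 1\right) = \left(\left(-5 + 4 + 20\right) + \left(\left(-2 - 10\right) + 15\right)\right) \left(11 - 1\right) = \left(19 + \left(-12 + 15\right)\right) 10 = \left(19 + 3\right) 10 = 22 \cdot 10 = 220$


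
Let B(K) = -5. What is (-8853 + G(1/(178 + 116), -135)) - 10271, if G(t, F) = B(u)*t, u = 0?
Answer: -5622461/294 ≈ -19124.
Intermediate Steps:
G(t, F) = -5*t
(-8853 + G(1/(178 + 116), -135)) - 10271 = (-8853 - 5/(178 + 116)) - 10271 = (-8853 - 5/294) - 10271 = -2602787/294 - 10271 = -5622461/294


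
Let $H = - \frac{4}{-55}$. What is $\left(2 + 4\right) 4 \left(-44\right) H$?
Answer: $- \frac{384}{5} \approx -76.8$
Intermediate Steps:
$H = \frac{4}{55}$ ($H = \left(-4\right) \left(- \frac{1}{55}\right) = \frac{4}{55} \approx 0.072727$)
$\left(2 + 4\right) 4 \left(-44\right) H = \left(2 + 4\right) 4 \left(-44\right) \frac{4}{55} = 6 \cdot 4 \left(-44\right) \frac{4}{55} = 24 \left(-44\right) \frac{4}{55} = \left(-1056\right) \frac{4}{55} = - \frac{384}{5}$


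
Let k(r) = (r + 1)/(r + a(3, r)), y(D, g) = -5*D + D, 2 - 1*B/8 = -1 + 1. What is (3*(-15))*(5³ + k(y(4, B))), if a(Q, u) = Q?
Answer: -73800/13 ≈ -5676.9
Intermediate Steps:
B = 16 (B = 16 - 8*(-1 + 1) = 16 - 8*0 = 16 + 0 = 16)
y(D, g) = -4*D
k(r) = (1 + r)/(3 + r) (k(r) = (r + 1)/(r + 3) = (1 + r)/(3 + r))
(3*(-15))*(5³ + k(y(4, B))) = (3*(-15))*(5³ + (1 - 4*4)/(3 - 4*4)) = -45*(125 + (1 - 16)/(3 - 16)) = -45*(125 - 15/(-13)) = -45*(125 - 1/13*(-15)) = -45*(125 + 15/13) = -45*1640/13 = -73800/13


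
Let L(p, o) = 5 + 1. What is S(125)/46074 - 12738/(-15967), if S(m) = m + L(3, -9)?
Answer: 84140327/105094794 ≈ 0.80061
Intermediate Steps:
L(p, o) = 6
S(m) = 6 + m (S(m) = m + 6 = 6 + m)
S(125)/46074 - 12738/(-15967) = (6 + 125)/46074 - 12738/(-15967) = 131*(1/46074) - 12738*(-1/15967) = 131/46074 + 12738/15967 = 84140327/105094794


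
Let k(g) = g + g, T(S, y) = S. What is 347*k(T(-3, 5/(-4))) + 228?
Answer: -1854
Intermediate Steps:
k(g) = 2*g
347*k(T(-3, 5/(-4))) + 228 = 347*(2*(-3)) + 228 = 347*(-6) + 228 = -2082 + 228 = -1854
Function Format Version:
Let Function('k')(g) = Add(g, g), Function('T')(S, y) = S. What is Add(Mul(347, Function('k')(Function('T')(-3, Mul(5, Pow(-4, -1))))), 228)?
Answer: -1854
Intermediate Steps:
Function('k')(g) = Mul(2, g)
Add(Mul(347, Function('k')(Function('T')(-3, Mul(5, Pow(-4, -1))))), 228) = Add(Mul(347, Mul(2, -3)), 228) = Add(Mul(347, -6), 228) = Add(-2082, 228) = -1854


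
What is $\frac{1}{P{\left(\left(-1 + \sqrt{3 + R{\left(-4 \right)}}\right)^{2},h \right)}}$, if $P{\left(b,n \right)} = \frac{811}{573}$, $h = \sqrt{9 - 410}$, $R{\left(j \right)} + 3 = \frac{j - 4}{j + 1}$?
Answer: $\frac{573}{811} \approx 0.70654$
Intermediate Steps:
$R{\left(j \right)} = -3 + \frac{-4 + j}{1 + j}$ ($R{\left(j \right)} = -3 + \frac{j - 4}{j + 1} = -3 + \frac{-4 + j}{1 + j}$)
$h = i \sqrt{401}$ ($h = \sqrt{-401} = i \sqrt{401} \approx 20.025 i$)
$P{\left(b,n \right)} = \frac{811}{573}$ ($P{\left(b,n \right)} = 811 \cdot \frac{1}{573} = \frac{811}{573}$)
$\frac{1}{P{\left(\left(-1 + \sqrt{3 + R{\left(-4 \right)}}\right)^{2},h \right)}} = \frac{1}{\frac{811}{573}} = \frac{573}{811}$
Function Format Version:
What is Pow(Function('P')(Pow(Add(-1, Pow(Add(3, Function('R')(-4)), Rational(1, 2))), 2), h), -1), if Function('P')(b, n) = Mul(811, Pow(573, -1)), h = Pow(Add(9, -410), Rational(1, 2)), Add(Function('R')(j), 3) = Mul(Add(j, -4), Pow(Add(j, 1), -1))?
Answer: Rational(573, 811) ≈ 0.70654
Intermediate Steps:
Function('R')(j) = Add(-3, Mul(Pow(Add(1, j), -1), Add(-4, j))) (Function('R')(j) = Add(-3, Mul(Add(j, -4), Pow(Add(j, 1), -1))) = Add(-3, Mul(Add(-4, j), Pow(Add(1, j), -1))) = Add(-3, Mul(Pow(Add(1, j), -1), Add(-4, j))))
h = Mul(I, Pow(401, Rational(1, 2))) (h = Pow(-401, Rational(1, 2)) = Mul(I, Pow(401, Rational(1, 2))) ≈ Mul(20.025, I))
Function('P')(b, n) = Rational(811, 573) (Function('P')(b, n) = Mul(811, Rational(1, 573)) = Rational(811, 573))
Pow(Function('P')(Pow(Add(-1, Pow(Add(3, Function('R')(-4)), Rational(1, 2))), 2), h), -1) = Pow(Rational(811, 573), -1) = Rational(573, 811)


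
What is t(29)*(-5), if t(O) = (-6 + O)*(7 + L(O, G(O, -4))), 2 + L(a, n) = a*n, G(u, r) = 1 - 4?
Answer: 9430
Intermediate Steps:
G(u, r) = -3
L(a, n) = -2 + a*n
t(O) = (-6 + O)*(5 - 3*O) (t(O) = (-6 + O)*(7 + (-2 + O*(-3))) = (-6 + O)*(7 + (-2 - 3*O)) = (-6 + O)*(5 - 3*O))
t(29)*(-5) = (-30 - 3*29**2 + 23*29)*(-5) = (-30 - 3*841 + 667)*(-5) = (-30 - 2523 + 667)*(-5) = -1886*(-5) = 9430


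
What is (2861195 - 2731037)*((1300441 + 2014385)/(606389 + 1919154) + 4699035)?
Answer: 1544665458244031298/2525543 ≈ 6.1162e+11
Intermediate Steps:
(2861195 - 2731037)*((1300441 + 2014385)/(606389 + 1919154) + 4699035) = 130158*(3314826/2525543 + 4699035) = 130158*(11867618265831/2525543) = 1544665458244031298/2525543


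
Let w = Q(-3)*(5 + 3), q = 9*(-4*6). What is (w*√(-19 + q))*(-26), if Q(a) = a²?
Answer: -1872*I*√235 ≈ -28697.0*I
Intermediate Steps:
q = -216 (q = 9*(-24) = -216)
w = 72 (w = (-3)²*(5 + 3) = 9*8 = 72)
(w*√(-19 + q))*(-26) = (72*√(-19 - 216))*(-26) = (72*√(-235))*(-26) = (72*(I*√235))*(-26) = (72*I*√235)*(-26) = -1872*I*√235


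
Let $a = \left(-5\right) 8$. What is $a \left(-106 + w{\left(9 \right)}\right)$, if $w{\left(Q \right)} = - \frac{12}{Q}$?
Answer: $\frac{12880}{3} \approx 4293.3$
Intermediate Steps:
$a = -40$
$a \left(-106 + w{\left(9 \right)}\right) = - 40 \left(-106 - \frac{12}{9}\right) = - 40 \left(-106 - \frac{4}{3}\right) = \left(-40\right) \left(- \frac{322}{3}\right) = \frac{12880}{3}$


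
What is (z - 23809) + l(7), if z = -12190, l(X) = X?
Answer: -35992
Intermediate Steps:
(z - 23809) + l(7) = (-12190 - 23809) + 7 = -35999 + 7 = -35992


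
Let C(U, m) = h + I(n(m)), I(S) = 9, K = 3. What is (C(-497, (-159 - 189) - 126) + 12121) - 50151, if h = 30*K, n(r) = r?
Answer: -37931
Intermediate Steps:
h = 90 (h = 30*3 = 90)
C(U, m) = 99 (C(U, m) = 90 + 9 = 99)
(C(-497, (-159 - 189) - 126) + 12121) - 50151 = (99 + 12121) - 50151 = 12220 - 50151 = -37931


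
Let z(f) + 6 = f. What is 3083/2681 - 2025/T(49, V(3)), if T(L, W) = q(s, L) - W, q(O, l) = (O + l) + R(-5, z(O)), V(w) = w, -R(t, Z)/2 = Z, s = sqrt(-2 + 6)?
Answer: -107273/3064 ≈ -35.011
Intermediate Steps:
s = 2 (s = sqrt(4) = 2)
z(f) = -6 + f
R(t, Z) = -2*Z
q(O, l) = 12 + l - O (q(O, l) = (O + l) - 2*(-6 + O) = (O + l) + (12 - 2*O) = 12 + l - O)
T(L, W) = 10 + L - W (T(L, W) = (12 + L - 1*2) - W = (12 + L - 2) - W = (10 + L) - W = 10 + L - W)
3083/2681 - 2025/T(49, V(3)) = 3083/2681 - 2025/(10 + 49 - 1*3) = 3083*(1/2681) - 2025/(10 + 49 - 3) = 3083/2681 - 2025/56 = -107273/3064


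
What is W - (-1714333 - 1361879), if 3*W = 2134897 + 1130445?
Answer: 12493978/3 ≈ 4.1647e+6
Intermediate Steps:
W = 3265342/3 (W = (2134897 + 1130445)/3 = (1/3)*3265342 = 3265342/3 ≈ 1.0884e+6)
W - (-1714333 - 1361879) = 3265342/3 - (-1714333 - 1361879) = 3265342/3 - 1*(-3076212) = 3265342/3 + 3076212 = 12493978/3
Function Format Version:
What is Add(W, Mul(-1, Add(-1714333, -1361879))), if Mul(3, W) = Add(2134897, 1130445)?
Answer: Rational(12493978, 3) ≈ 4.1647e+6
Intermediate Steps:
W = Rational(3265342, 3) (W = Mul(Rational(1, 3), Add(2134897, 1130445)) = Mul(Rational(1, 3), 3265342) = Rational(3265342, 3) ≈ 1.0884e+6)
Add(W, Mul(-1, Add(-1714333, -1361879))) = Add(Rational(3265342, 3), Mul(-1, Add(-1714333, -1361879))) = Add(Rational(3265342, 3), Mul(-1, -3076212)) = Add(Rational(3265342, 3), 3076212) = Rational(12493978, 3)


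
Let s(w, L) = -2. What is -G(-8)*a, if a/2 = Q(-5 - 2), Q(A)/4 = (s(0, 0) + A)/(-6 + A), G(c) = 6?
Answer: -432/13 ≈ -33.231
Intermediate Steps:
Q(A) = 4*(-2 + A)/(-6 + A) (Q(A) = 4*((-2 + A)/(-6 + A)) = 4*(-2 + A)/(-6 + A))
a = 72/13 (a = 2*(4*(-2 + (-5 - 2))/(-6 + (-5 - 2))) = 2*(4*(-2 - 7)/(-6 - 7)) = 2*(4*(-9)/(-13)) = 2*(4*(-1/13)*(-9)) = 2*(36/13) = 72/13 ≈ 5.5385)
-G(-8)*a = -6*72/13 = -1*432/13 = -432/13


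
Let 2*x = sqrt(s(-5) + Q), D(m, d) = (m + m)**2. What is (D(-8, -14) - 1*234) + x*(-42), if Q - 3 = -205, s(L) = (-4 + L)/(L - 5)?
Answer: 22 - 21*I*sqrt(20110)/10 ≈ 22.0 - 297.8*I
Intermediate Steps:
s(L) = (-4 + L)/(-5 + L)
Q = -202 (Q = 3 - 205 = -202)
D(m, d) = 4*m**2 (D(m, d) = (2*m)**2 = 4*m**2)
x = I*sqrt(20110)/20 (x = sqrt((-4 - 5)/(-5 - 5) - 202)/2 = sqrt(-9/(-10) - 202)/2 = sqrt(-1/10*(-9) - 202)/2 = sqrt(9/10 - 202)/2 = sqrt(-2011/10)/2 = (I*sqrt(20110)/10)/2 = I*sqrt(20110)/20 ≈ 7.0905*I)
(D(-8, -14) - 1*234) + x*(-42) = (4*(-8)**2 - 1*234) + (I*sqrt(20110)/20)*(-42) = (4*64 - 234) - 21*I*sqrt(20110)/10 = (256 - 234) - 21*I*sqrt(20110)/10 = 22 - 21*I*sqrt(20110)/10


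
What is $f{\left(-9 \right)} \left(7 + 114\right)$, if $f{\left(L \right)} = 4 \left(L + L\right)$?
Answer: $-8712$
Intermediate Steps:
$f{\left(L \right)} = 8 L$ ($f{\left(L \right)} = 4 \cdot 2 L = 8 L$)
$f{\left(-9 \right)} \left(7 + 114\right) = 8 \left(-9\right) \left(7 + 114\right) = \left(-72\right) 121 = -8712$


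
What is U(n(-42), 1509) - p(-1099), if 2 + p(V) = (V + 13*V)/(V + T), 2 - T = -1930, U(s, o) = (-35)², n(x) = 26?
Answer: 21173/17 ≈ 1245.5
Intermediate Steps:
U(s, o) = 1225
T = 1932 (T = 2 - 1*(-1930) = 2 + 1930 = 1932)
p(V) = -2 + 14*V/(1932 + V) (p(V) = -2 + (V + 13*V)/(V + 1932) = -2 + (14*V)/(1932 + V) = -2 + 14*V/(1932 + V))
U(n(-42), 1509) - p(-1099) = 1225 - 12*(-322 - 1099)/(1932 - 1099) = 1225 - 12*(-1421)/833 = 1225 - 1*(-348/17) = 1225 + 348/17 = 21173/17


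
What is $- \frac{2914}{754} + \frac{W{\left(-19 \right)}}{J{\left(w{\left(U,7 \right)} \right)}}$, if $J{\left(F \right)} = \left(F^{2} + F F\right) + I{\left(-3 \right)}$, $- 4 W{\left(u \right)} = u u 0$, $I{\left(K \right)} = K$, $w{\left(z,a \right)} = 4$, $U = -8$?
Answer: $- \frac{1457}{377} \approx -3.8647$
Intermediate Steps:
$W{\left(u \right)} = 0$ ($W{\left(u \right)} = - \frac{u u 0}{4} = - \frac{u^{2} \cdot 0}{4} = \left(- \frac{1}{4}\right) 0 = 0$)
$J{\left(F \right)} = -3 + 2 F^{2}$ ($J{\left(F \right)} = \left(F^{2} + F F\right) - 3 = \left(F^{2} + F^{2}\right) - 3 = 2 F^{2} - 3 = -3 + 2 F^{2}$)
$- \frac{2914}{754} + \frac{W{\left(-19 \right)}}{J{\left(w{\left(U,7 \right)} \right)}} = - \frac{2914}{754} + \frac{0}{-3 + 2 \cdot 4^{2}} = \left(-2914\right) \frac{1}{754} + \frac{0}{-3 + 2 \cdot 16} = - \frac{1457}{377} + \frac{0}{-3 + 32} = - \frac{1457}{377} + \frac{0}{29} = - \frac{1457}{377} + 0 \cdot \frac{1}{29} = - \frac{1457}{377} + 0 = - \frac{1457}{377}$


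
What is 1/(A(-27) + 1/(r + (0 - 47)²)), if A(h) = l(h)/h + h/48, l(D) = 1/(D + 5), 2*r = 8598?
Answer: -7731504/4334767 ≈ -1.7836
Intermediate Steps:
r = 4299 (r = (½)*8598 = 4299)
l(D) = 1/(5 + D)
A(h) = h/48 + 1/(h*(5 + h)) (A(h) = 1/((5 + h)*h) + h/48 = 1/(h*(5 + h)) + h*(1/48) = 1/(h*(5 + h)) + h/48 = h/48 + 1/(h*(5 + h)))
1/(A(-27) + 1/(r + (0 - 47)²)) = 1/((1/48)*(48 + (-27)²*(5 - 27))/(-27*(5 - 27)) + 1/(4299 + (0 - 47)²)) = 1/((1/48)*(-1/27)*(48 + 729*(-22))/(-22) + 1/(4299 + (-47)²)) = 1/((1/48)*(-1/27)*(-1/22)*(48 - 16038) + 1/(4299 + 2209)) = 1/((1/48)*(-1/27)*(-1/22)*(-15990) + 1/6508) = 1/(-2665/4752 + 1/6508) = 1/(-4334767/7731504) = -7731504/4334767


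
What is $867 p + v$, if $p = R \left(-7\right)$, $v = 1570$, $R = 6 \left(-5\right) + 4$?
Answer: $159364$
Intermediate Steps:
$R = -26$ ($R = -30 + 4 = -26$)
$p = 182$ ($p = \left(-26\right) \left(-7\right) = 182$)
$867 p + v = 867 \cdot 182 + 1570 = 157794 + 1570 = 159364$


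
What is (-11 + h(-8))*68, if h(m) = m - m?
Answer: -748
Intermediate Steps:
h(m) = 0
(-11 + h(-8))*68 = (-11 + 0)*68 = -11*68 = -748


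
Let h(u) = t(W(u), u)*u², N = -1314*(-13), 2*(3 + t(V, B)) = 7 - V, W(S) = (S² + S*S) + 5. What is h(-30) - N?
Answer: -828882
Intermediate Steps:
W(S) = 5 + 2*S² (W(S) = (S² + S²) + 5 = 2*S² + 5 = 5 + 2*S²)
t(V, B) = ½ - V/2 (t(V, B) = -3 + (7 - V)/2 = -3 + (7/2 - V/2) = ½ - V/2)
N = 17082
h(u) = u²*(-2 - u²) (h(u) = (½ - (5 + 2*u²)/2)*u² = (½ + (-5/2 - u²))*u² = (-2 - u²)*u² = u²*(-2 - u²))
h(-30) - N = (-30)²*(-2 - 1*(-30)²) - 1*17082 = 900*(-2 - 1*900) - 17082 = 900*(-2 - 900) - 17082 = 900*(-902) - 17082 = -811800 - 17082 = -828882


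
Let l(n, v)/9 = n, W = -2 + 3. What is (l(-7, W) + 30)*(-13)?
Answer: 429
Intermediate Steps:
W = 1
l(n, v) = 9*n
(l(-7, W) + 30)*(-13) = (9*(-7) + 30)*(-13) = (-63 + 30)*(-13) = -33*(-13) = 429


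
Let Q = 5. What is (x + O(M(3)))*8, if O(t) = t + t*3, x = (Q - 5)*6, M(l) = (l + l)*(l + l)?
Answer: 1152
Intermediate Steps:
M(l) = 4*l**2 (M(l) = (2*l)*(2*l) = 4*l**2)
x = 0 (x = (5 - 5)*6 = 0*6 = 0)
O(t) = 4*t (O(t) = t + 3*t = 4*t)
(x + O(M(3)))*8 = (0 + 4*(4*3**2))*8 = (0 + 4*(4*9))*8 = (0 + 4*36)*8 = (0 + 144)*8 = 144*8 = 1152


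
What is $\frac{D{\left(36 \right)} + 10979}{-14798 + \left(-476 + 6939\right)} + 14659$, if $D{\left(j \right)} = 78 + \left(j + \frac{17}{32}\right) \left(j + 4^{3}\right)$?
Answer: $\frac{977344439}{66680} \approx 14657.0$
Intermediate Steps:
$D{\left(j \right)} = 78 + \left(64 + j\right) \left(\frac{17}{32} + j\right)$ ($D{\left(j \right)} = 78 + \left(j + 17 \cdot \frac{1}{32}\right) \left(j + 64\right) = 78 + \left(j + \frac{17}{32}\right) \left(64 + j\right) = 78 + \left(\frac{17}{32} + j\right) \left(64 + j\right) = 78 + \left(64 + j\right) \left(\frac{17}{32} + j\right)$)
$\frac{D{\left(36 \right)} + 10979}{-14798 + \left(-476 + 6939\right)} + 14659 = \frac{\left(112 + 36^{2} + \frac{2065}{32} \cdot 36\right) + 10979}{-14798 + \left(-476 + 6939\right)} + 14659 = \frac{\left(112 + 1296 + \frac{18585}{8}\right) + 10979}{-14798 + 6463} + 14659 = \frac{\frac{29849}{8} + 10979}{-8335} + 14659 = \frac{117681}{8} \left(- \frac{1}{8335}\right) + 14659 = - \frac{117681}{66680} + 14659 = \frac{977344439}{66680}$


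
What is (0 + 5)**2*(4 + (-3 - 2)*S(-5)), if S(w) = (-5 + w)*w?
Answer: -6150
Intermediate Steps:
S(w) = w*(-5 + w)
(0 + 5)**2*(4 + (-3 - 2)*S(-5)) = (0 + 5)**2*(4 + (-3 - 2)*(-5*(-5 - 5))) = 5**2*(4 - (-25)*(-10)) = 25*(4 - 5*50) = 25*(4 - 250) = 25*(-246) = -6150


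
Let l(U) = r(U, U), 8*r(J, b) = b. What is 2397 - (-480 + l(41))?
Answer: 22975/8 ≈ 2871.9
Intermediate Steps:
r(J, b) = b/8
l(U) = U/8
2397 - (-480 + l(41)) = 2397 - (-480 + (1/8)*41) = 2397 - (-480 + 41/8) = 2397 - 1*(-3799/8) = 2397 + 3799/8 = 22975/8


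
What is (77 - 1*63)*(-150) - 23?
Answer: -2123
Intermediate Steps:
(77 - 1*63)*(-150) - 23 = (77 - 63)*(-150) - 23 = 14*(-150) - 23 = -2100 - 23 = -2123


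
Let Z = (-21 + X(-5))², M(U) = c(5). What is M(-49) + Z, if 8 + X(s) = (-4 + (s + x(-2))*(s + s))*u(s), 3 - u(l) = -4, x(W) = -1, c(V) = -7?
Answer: 131762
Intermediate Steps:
M(U) = -7
u(l) = 7 (u(l) = 3 - 1*(-4) = 3 + 4 = 7)
X(s) = -36 + 14*s*(-1 + s) (X(s) = -8 + (-4 + (s - 1)*(s + s))*7 = -8 + (-4 + (-1 + s)*(2*s))*7 = -8 + (-4 + 2*s*(-1 + s))*7 = -8 + (-28 + 14*s*(-1 + s)) = -36 + 14*s*(-1 + s))
Z = 131769 (Z = (-21 + (-36 - 14*(-5) + 14*(-5)²))² = (-21 + (-36 + 70 + 14*25))² = (-21 + (-36 + 70 + 350))² = (-21 + 384)² = 363² = 131769)
M(-49) + Z = -7 + 131769 = 131762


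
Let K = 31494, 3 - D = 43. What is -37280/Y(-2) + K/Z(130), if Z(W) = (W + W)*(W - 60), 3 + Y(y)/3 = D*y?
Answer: -47944349/300300 ≈ -159.65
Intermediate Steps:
D = -40 (D = 3 - 1*43 = 3 - 43 = -40)
Y(y) = -9 - 120*y (Y(y) = -9 + 3*(-40*y) = -9 - 120*y)
Z(W) = 2*W*(-60 + W) (Z(W) = (2*W)*(-60 + W) = 2*W*(-60 + W))
-37280/Y(-2) + K/Z(130) = -37280/(-9 - 120*(-2)) + 31494/((2*130*(-60 + 130))) = -37280/(-9 + 240) + 31494/((2*130*70)) = -37280/231 + 31494/18200 = -37280*1/231 + 31494*(1/18200) = -37280/231 + 15747/9100 = -47944349/300300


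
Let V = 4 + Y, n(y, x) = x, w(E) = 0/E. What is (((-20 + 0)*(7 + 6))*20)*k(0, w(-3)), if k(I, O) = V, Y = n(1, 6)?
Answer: -52000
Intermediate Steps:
w(E) = 0
Y = 6
V = 10 (V = 4 + 6 = 10)
k(I, O) = 10
(((-20 + 0)*(7 + 6))*20)*k(0, w(-3)) = (((-20 + 0)*(7 + 6))*20)*10 = (-20*13*20)*10 = -260*20*10 = -5200*10 = -52000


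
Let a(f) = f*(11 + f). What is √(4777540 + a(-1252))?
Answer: 2*√1582818 ≈ 2516.2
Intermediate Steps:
√(4777540 + a(-1252)) = √(4777540 - 1252*(11 - 1252)) = √(4777540 - 1252*(-1241)) = √(4777540 + 1553732) = √6331272 = 2*√1582818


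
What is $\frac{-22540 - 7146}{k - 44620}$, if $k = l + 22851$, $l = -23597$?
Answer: $\frac{14843}{22683} \approx 0.65437$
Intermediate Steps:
$k = -746$ ($k = -23597 + 22851 = -746$)
$\frac{-22540 - 7146}{k - 44620} = \frac{-22540 - 7146}{-746 - 44620} = - \frac{29686}{-45366} = \left(-29686\right) \left(- \frac{1}{45366}\right) = \frac{14843}{22683}$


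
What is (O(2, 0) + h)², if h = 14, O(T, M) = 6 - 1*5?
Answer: 225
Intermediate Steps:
O(T, M) = 1 (O(T, M) = 6 - 5 = 1)
(O(2, 0) + h)² = (1 + 14)² = 15² = 225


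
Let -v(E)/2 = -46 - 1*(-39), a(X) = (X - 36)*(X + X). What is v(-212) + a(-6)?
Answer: 518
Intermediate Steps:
a(X) = 2*X*(-36 + X) (a(X) = (-36 + X)*(2*X) = 2*X*(-36 + X))
v(E) = 14 (v(E) = -2*(-46 - 1*(-39)) = -2*(-46 + 39) = -2*(-7) = 14)
v(-212) + a(-6) = 14 + 2*(-6)*(-36 - 6) = 14 + 2*(-6)*(-42) = 14 + 504 = 518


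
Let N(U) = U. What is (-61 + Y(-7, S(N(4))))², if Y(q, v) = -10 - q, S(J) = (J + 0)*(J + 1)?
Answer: 4096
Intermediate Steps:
S(J) = J*(1 + J)
(-61 + Y(-7, S(N(4))))² = (-61 + (-10 - 1*(-7)))² = (-61 + (-10 + 7))² = (-61 - 3)² = (-64)² = 4096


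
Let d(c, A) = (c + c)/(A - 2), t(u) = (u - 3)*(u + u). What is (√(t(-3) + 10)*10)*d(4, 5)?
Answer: 80*√46/3 ≈ 180.86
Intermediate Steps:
t(u) = 2*u*(-3 + u) (t(u) = (-3 + u)*(2*u) = 2*u*(-3 + u))
d(c, A) = 2*c/(-2 + A) (d(c, A) = (2*c)/(-2 + A) = 2*c/(-2 + A))
(√(t(-3) + 10)*10)*d(4, 5) = (√(2*(-3)*(-3 - 3) + 10)*10)*(2*4/(-2 + 5)) = (√(2*(-3)*(-6) + 10)*10)*(2*4/3) = (√(36 + 10)*10)*(2*4*(⅓)) = (√46*10)*(8/3) = (10*√46)*(8/3) = 80*√46/3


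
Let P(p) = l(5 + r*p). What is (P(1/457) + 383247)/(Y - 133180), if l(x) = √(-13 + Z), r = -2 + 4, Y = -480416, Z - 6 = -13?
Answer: -127749/204532 - I*√5/306798 ≈ -0.62459 - 7.2884e-6*I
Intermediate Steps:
Z = -7 (Z = 6 - 13 = -7)
r = 2
l(x) = 2*I*√5 (l(x) = √(-13 - 7) = √(-20) = 2*I*√5)
P(p) = 2*I*√5
(P(1/457) + 383247)/(Y - 133180) = (2*I*√5 + 383247)/(-480416 - 133180) = (383247 + 2*I*√5)/(-613596) = (383247 + 2*I*√5)*(-1/613596) = -127749/204532 - I*√5/306798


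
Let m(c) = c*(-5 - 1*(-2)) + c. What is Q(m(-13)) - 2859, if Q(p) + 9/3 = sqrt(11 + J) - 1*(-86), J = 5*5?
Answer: -2770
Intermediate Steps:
J = 25
m(c) = -2*c (m(c) = c*(-5 + 2) + c = c*(-3) + c = -3*c + c = -2*c)
Q(p) = 89 (Q(p) = -3 + (sqrt(11 + 25) - 1*(-86)) = -3 + (sqrt(36) + 86) = -3 + (6 + 86) = -3 + 92 = 89)
Q(m(-13)) - 2859 = 89 - 2859 = -2770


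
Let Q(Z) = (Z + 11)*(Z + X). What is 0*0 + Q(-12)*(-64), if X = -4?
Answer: -1024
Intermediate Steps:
Q(Z) = (-4 + Z)*(11 + Z) (Q(Z) = (Z + 11)*(Z - 4) = (11 + Z)*(-4 + Z) = (-4 + Z)*(11 + Z))
0*0 + Q(-12)*(-64) = 0*0 + (-44 + (-12)² + 7*(-12))*(-64) = 0 + (-44 + 144 - 84)*(-64) = 0 + 16*(-64) = 0 - 1024 = -1024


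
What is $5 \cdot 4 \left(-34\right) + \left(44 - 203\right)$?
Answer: $-839$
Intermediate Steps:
$5 \cdot 4 \left(-34\right) + \left(44 - 203\right) = 20 \left(-34\right) - 159 = -680 - 159 = -839$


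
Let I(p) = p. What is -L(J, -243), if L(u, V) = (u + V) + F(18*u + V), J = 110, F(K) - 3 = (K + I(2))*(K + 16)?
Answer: -3048337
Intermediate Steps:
F(K) = 3 + (2 + K)*(16 + K) (F(K) = 3 + (K + 2)*(K + 16) = 3 + (2 + K)*(16 + K))
L(u, V) = 35 + (V + 18*u)² + 19*V + 325*u (L(u, V) = (u + V) + (35 + (18*u + V)² + 18*(18*u + V)) = (V + u) + (35 + (V + 18*u)² + 18*(V + 18*u)) = (V + u) + (35 + (V + 18*u)² + (18*V + 324*u)) = (V + u) + (35 + (V + 18*u)² + 18*V + 324*u) = 35 + (V + 18*u)² + 19*V + 325*u)
-L(J, -243) = -(35 + (-243 + 18*110)² + 19*(-243) + 325*110) = -(35 + (-243 + 1980)² - 4617 + 35750) = -(35 + 1737² - 4617 + 35750) = -(35 + 3017169 - 4617 + 35750) = -1*3048337 = -3048337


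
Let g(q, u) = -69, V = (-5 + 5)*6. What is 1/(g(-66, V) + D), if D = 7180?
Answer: 1/7111 ≈ 0.00014063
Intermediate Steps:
V = 0 (V = 0*6 = 0)
1/(g(-66, V) + D) = 1/(-69 + 7180) = 1/7111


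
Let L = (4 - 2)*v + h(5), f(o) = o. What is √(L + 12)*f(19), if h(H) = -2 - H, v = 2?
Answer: 57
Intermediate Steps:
L = -3 (L = (4 - 2)*2 + (-2 - 1*5) = 2*2 + (-2 - 5) = 4 - 7 = -3)
√(L + 12)*f(19) = √(-3 + 12)*19 = √9*19 = 3*19 = 57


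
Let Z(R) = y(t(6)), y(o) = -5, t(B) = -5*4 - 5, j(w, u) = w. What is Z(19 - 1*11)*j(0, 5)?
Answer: 0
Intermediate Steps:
t(B) = -25 (t(B) = -20 - 5 = -25)
Z(R) = -5
Z(19 - 1*11)*j(0, 5) = -5*0 = 0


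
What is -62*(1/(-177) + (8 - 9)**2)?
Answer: -10912/177 ≈ -61.650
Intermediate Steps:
-62*(1/(-177) + (8 - 9)**2) = -62*(-1/177 + (-1)**2) = -62*(-1/177 + 1) = -62*176/177 = -10912/177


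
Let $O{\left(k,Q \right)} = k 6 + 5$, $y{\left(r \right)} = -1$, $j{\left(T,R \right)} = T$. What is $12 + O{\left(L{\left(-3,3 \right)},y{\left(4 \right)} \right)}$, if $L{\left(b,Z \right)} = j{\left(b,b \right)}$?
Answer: $-1$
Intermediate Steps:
$L{\left(b,Z \right)} = b$
$O{\left(k,Q \right)} = 5 + 6 k$ ($O{\left(k,Q \right)} = 6 k + 5 = 5 + 6 k$)
$12 + O{\left(L{\left(-3,3 \right)},y{\left(4 \right)} \right)} = 12 + \left(5 + 6 \left(-3\right)\right) = 12 + \left(5 - 18\right) = 12 - 13 = -1$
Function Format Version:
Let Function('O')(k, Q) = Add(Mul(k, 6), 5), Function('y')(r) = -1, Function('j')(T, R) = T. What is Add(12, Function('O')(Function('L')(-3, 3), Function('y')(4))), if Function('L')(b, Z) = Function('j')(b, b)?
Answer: -1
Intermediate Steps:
Function('L')(b, Z) = b
Function('O')(k, Q) = Add(5, Mul(6, k)) (Function('O')(k, Q) = Add(Mul(6, k), 5) = Add(5, Mul(6, k)))
Add(12, Function('O')(Function('L')(-3, 3), Function('y')(4))) = Add(12, Add(5, Mul(6, -3))) = Add(12, Add(5, -18)) = Add(12, -13) = -1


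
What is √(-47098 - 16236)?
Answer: I*√63334 ≈ 251.66*I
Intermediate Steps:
√(-47098 - 16236) = √(-63334) = I*√63334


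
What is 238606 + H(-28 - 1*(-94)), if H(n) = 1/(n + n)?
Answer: 31495993/132 ≈ 2.3861e+5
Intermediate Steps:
H(n) = 1/(2*n)
238606 + H(-28 - 1*(-94)) = 238606 + 1/(2*(-28 - 1*(-94))) = 238606 + 1/(2*(-28 + 94)) = 238606 + (1/2)/66 = 238606 + (1/2)*(1/66) = 238606 + 1/132 = 31495993/132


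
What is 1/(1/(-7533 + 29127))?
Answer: 21594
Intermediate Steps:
1/(1/(-7533 + 29127)) = 1/(1/21594) = 21594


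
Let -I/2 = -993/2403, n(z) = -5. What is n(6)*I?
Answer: -3310/801 ≈ -4.1323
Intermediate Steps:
I = 662/801 (I = -(-1986)/2403 = -2*(-331/801) = 662/801 ≈ 0.82647)
n(6)*I = -5*662/801 = -3310/801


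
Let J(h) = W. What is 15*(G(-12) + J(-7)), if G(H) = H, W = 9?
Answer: -45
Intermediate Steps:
J(h) = 9
15*(G(-12) + J(-7)) = 15*(-12 + 9) = 15*(-3) = -45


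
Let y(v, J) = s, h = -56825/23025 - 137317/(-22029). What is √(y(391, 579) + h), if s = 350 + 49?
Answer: 3*√227422566193151/2254301 ≈ 20.069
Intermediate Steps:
h = 8488560/2254301 (h = -56825*1/23025 - 137317*(-1/22029) = -2273/921 + 137317/22029 = 8488560/2254301 ≈ 3.7655)
s = 399
y(v, J) = 399
√(y(391, 579) + h) = √(399 + 8488560/2254301) = √(907954659/2254301) = 3*√227422566193151/2254301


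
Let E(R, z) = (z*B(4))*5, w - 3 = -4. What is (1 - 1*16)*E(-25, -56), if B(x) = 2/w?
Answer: -8400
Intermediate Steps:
w = -1 (w = 3 - 4 = -1)
B(x) = -2 (B(x) = 2/(-1) = 2*(-1) = -2)
E(R, z) = -10*z (E(R, z) = (z*(-2))*5 = -2*z*5 = -10*z)
(1 - 1*16)*E(-25, -56) = (1 - 1*16)*(-10*(-56)) = (1 - 16)*560 = -15*560 = -8400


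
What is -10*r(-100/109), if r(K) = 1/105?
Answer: -2/21 ≈ -0.095238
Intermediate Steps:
r(K) = 1/105
-10*r(-100/109) = -10*1/105 = -2/21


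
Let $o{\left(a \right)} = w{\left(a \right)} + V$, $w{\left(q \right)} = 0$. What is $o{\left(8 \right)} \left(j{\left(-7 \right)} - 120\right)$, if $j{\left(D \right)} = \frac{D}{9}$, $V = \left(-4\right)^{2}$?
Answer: $- \frac{17392}{9} \approx -1932.4$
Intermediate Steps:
$V = 16$
$o{\left(a \right)} = 16$ ($o{\left(a \right)} = 0 + 16 = 16$)
$j{\left(D \right)} = \frac{D}{9}$ ($j{\left(D \right)} = D \frac{1}{9} = \frac{D}{9}$)
$o{\left(8 \right)} \left(j{\left(-7 \right)} - 120\right) = 16 \left(\frac{1}{9} \left(-7\right) - 120\right) = 16 \left(- \frac{7}{9} - 120\right) = 16 \left(- \frac{1087}{9}\right) = - \frac{17392}{9}$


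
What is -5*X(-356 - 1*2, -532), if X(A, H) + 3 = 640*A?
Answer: 1145615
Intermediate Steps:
X(A, H) = -3 + 640*A
-5*X(-356 - 1*2, -532) = -5*(-3 + 640*(-356 - 1*2)) = -5*(-3 + 640*(-356 - 2)) = -5*(-3 + 640*(-358)) = -5*(-3 - 229120) = -5*(-229123) = 1145615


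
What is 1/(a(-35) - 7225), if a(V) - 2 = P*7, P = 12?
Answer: -1/7139 ≈ -0.00014008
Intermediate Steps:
a(V) = 86 (a(V) = 2 + 12*7 = 2 + 84 = 86)
1/(a(-35) - 7225) = 1/(86 - 7225) = 1/(-7139) = -1/7139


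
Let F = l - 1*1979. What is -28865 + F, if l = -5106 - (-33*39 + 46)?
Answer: -34709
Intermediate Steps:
l = -3865 (l = -5106 - (-1287 + 46) = -5106 - 1*(-1241) = -5106 + 1241 = -3865)
F = -5844 (F = -3865 - 1*1979 = -3865 - 1979 = -5844)
-28865 + F = -28865 - 5844 = -34709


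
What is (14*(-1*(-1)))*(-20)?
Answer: -280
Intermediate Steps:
(14*(-1*(-1)))*(-20) = (14*1)*(-20) = 14*(-20) = -280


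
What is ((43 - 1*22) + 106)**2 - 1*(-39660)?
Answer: 55789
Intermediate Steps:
((43 - 1*22) + 106)**2 - 1*(-39660) = ((43 - 22) + 106)**2 + 39660 = (21 + 106)**2 + 39660 = 127**2 + 39660 = 16129 + 39660 = 55789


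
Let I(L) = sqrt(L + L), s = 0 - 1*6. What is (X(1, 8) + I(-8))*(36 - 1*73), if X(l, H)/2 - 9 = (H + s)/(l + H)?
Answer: -6142/9 - 148*I ≈ -682.44 - 148.0*I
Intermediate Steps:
s = -6 (s = 0 - 6 = -6)
I(L) = sqrt(2)*sqrt(L) (I(L) = sqrt(2*L) = sqrt(2)*sqrt(L))
X(l, H) = 18 + 2*(-6 + H)/(H + l) (X(l, H) = 18 + 2*((H - 6)/(l + H)) = 18 + 2*((-6 + H)/(H + l)) = 18 + 2*(-6 + H)/(H + l))
(X(1, 8) + I(-8))*(36 - 1*73) = (2*(-6 + 9*1 + 10*8)/(8 + 1) + sqrt(2)*sqrt(-8))*(36 - 1*73) = (2*(-6 + 9 + 80)/9 + sqrt(2)*(2*I*sqrt(2)))*(36 - 73) = (2*(1/9)*83 + 4*I)*(-37) = (166/9 + 4*I)*(-37) = -6142/9 - 148*I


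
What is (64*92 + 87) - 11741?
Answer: -5766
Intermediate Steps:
(64*92 + 87) - 11741 = (5888 + 87) - 11741 = 5975 - 11741 = -5766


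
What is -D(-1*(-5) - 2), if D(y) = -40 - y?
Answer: 43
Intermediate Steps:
-D(-1*(-5) - 2) = -(-40 - (-1*(-5) - 2)) = -(-40 - (5 - 2)) = -(-40 - 1*3) = -(-40 - 3) = -1*(-43) = 43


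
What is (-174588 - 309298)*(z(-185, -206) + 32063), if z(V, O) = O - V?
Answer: -15504675212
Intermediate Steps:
(-174588 - 309298)*(z(-185, -206) + 32063) = (-174588 - 309298)*((-206 - 1*(-185)) + 32063) = -483886*((-206 + 185) + 32063) = -483886*(-21 + 32063) = -483886*32042 = -15504675212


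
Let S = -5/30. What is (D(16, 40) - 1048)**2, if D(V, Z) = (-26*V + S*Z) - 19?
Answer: 19971961/9 ≈ 2.2191e+6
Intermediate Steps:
S = -1/6 (S = -5*1/30 = -1/6 ≈ -0.16667)
D(V, Z) = -19 - 26*V - Z/6 (D(V, Z) = (-26*V - Z/6) - 19 = -19 - 26*V - Z/6)
(D(16, 40) - 1048)**2 = ((-19 - 26*16 - 1/6*40) - 1048)**2 = ((-19 - 416 - 20/3) - 1048)**2 = (-1325/3 - 1048)**2 = (-4469/3)**2 = 19971961/9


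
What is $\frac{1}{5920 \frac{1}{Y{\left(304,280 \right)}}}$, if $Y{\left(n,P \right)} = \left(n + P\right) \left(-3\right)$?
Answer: $- \frac{219}{740} \approx -0.29595$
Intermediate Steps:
$Y{\left(n,P \right)} = - 3 P - 3 n$ ($Y{\left(n,P \right)} = \left(P + n\right) \left(-3\right) = - 3 P - 3 n$)
$\frac{1}{5920 \frac{1}{Y{\left(304,280 \right)}}} = \frac{1}{5920 \frac{1}{\left(-3\right) 280 - 912}} = \frac{1}{5920 \frac{1}{-840 - 912}} = \frac{1}{5920 \frac{1}{-1752}} = \frac{1}{5920 \left(- \frac{1}{1752}\right)} = \frac{1}{- \frac{740}{219}} = - \frac{219}{740}$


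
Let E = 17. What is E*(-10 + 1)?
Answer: -153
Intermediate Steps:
E*(-10 + 1) = 17*(-10 + 1) = 17*(-9) = -153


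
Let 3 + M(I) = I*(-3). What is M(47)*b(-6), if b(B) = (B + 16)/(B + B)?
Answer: 120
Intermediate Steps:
M(I) = -3 - 3*I (M(I) = -3 + I*(-3) = -3 - 3*I)
b(B) = (16 + B)/(2*B) (b(B) = (16 + B)/((2*B)) = (16 + B)*(1/(2*B)) = (16 + B)/(2*B))
M(47)*b(-6) = (-3 - 3*47)*((½)*(16 - 6)/(-6)) = (-3 - 141)*((½)*(-⅙)*10) = -144*(-⅚) = 120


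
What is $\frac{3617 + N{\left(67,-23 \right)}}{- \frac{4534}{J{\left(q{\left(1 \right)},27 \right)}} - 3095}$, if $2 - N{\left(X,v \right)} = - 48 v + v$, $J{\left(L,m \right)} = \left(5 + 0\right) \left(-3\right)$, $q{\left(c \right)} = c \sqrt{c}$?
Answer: $- \frac{38070}{41891} \approx -0.90879$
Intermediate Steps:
$q{\left(c \right)} = c^{\frac{3}{2}}$
$J{\left(L,m \right)} = -15$ ($J{\left(L,m \right)} = 5 \left(-3\right) = -15$)
$N{\left(X,v \right)} = 2 + 47 v$ ($N{\left(X,v \right)} = 2 - \left(- 48 v + v\right) = 2 - - 47 v = 2 + 47 v$)
$\frac{3617 + N{\left(67,-23 \right)}}{- \frac{4534}{J{\left(q{\left(1 \right)},27 \right)}} - 3095} = \frac{3617 + \left(2 + 47 \left(-23\right)\right)}{- \frac{4534}{-15} - 3095} = \frac{3617 + \left(2 - 1081\right)}{\left(-4534\right) \left(- \frac{1}{15}\right) - 3095} = \frac{3617 - 1079}{\frac{4534}{15} - 3095} = \frac{2538}{- \frac{41891}{15}} = 2538 \left(- \frac{15}{41891}\right) = - \frac{38070}{41891}$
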